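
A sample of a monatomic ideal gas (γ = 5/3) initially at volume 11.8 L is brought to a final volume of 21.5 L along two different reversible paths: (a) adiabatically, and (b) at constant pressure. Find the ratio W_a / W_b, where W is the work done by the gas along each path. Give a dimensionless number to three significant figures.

W_a / W_b ≈ 0.602

Path (a) adiabatic: W = P₁V₁(1 − (V₁/V₂)^(γ−1))/(γ−1) → W_a/(P₁V₁) = 0.4945.
Path (b) isobaric: W = P₁(V₂ − V₁) → W_b/(P₁V₁) = 0.822.
W_a / W_b = 0.4945 / 0.822 = 0.6015.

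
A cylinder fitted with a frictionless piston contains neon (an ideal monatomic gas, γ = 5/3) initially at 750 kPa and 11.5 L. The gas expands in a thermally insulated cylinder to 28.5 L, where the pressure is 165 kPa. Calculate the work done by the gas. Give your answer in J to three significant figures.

W ≈ 5880 J

Adiabatic: W = (P₁V₁ − P₂V₂)/(γ − 1) with γ = 5/3.
P₁V₁ = 8625 J, P₂V₂ = 4702 J.
W = (8625 − 4702) / 0.6667 = 5884 J.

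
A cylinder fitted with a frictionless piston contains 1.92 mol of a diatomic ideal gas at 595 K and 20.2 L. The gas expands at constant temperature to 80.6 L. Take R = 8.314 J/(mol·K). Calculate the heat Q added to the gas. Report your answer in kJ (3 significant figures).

Isothermal ⇒ ΔU = 0, so Q = W = nRT ln(V₂/V₁).
Q = (1.92)(8.314)(595) ln(80.6/20.2) = 9498 × 1.384 = 13143 J.

Q ≈ 13.1 kJ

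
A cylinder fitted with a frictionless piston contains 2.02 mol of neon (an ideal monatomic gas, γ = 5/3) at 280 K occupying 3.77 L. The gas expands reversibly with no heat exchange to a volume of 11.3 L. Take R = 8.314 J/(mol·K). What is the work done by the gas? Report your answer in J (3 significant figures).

W ≈ 3660 J

Adiabatic: TV^(γ−1) = const with γ = 5/3.
T₂ = T₁ (V₁/V₂)^(γ−1) = 280 × (3.77/11.3)^0.667 = 280 × 0.481 = 134.7 K.
W_by = nCᵥ(T₁ − T₂) = (2.02)(12.47)(280 − 134.7) = 3661 J.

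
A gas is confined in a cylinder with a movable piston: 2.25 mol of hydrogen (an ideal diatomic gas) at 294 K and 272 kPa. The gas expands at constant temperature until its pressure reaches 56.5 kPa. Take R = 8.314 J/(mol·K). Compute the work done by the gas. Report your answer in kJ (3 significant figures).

Isothermal process: W = nRT ln(V₂/V₁) = nRT ln(P₁/P₂).
W = (2.25)(8.314)(294) × ln(272/56.5)
  = 5500 × ln(4.814) = 5500 × 1.572
W_by_gas = 8643 J.

W ≈ 8.64 kJ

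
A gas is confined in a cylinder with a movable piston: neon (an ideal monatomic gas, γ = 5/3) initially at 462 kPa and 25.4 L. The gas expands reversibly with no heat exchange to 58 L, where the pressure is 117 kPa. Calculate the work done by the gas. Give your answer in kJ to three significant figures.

Adiabatic: W = (P₁V₁ − P₂V₂)/(γ − 1) with γ = 5/3.
P₁V₁ = 11735 J, P₂V₂ = 6786 J.
W = (11735 − 6786) / 0.6667 = 7423 J.

W ≈ 7.42 kJ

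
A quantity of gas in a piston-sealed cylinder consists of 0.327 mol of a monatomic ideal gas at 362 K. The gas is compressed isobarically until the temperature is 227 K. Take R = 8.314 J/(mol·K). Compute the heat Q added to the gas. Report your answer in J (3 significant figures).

Q ≈ -918 J

Isobaric: W = nRΔT = (0.327)(8.314)(-135) = -367 J.
ΔU = nCᵥΔT with Cᵥ = 3R/2: ΔU = (0.327)(12.47)(-135) = -550.5 J.
Q = ΔU + W = -550.5 − 367 = -917.6 J.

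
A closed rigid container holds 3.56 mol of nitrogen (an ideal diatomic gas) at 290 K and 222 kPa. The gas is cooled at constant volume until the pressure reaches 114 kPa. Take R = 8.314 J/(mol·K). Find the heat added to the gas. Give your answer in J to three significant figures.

Q ≈ -10400 J

Constant volume ⇒ W = 0, so Q = ΔU = nCᵥΔT with Cᵥ = 5R/2 = 20.79 J/(mol·K).
At constant V, T₂/T₁ = P₂/P₁ ⇒ ΔT = T₁(P₂/P₁ − 1) = 290·(114/222 − 1) = -141.1 K.
ΔU = (3.56)(20.79)(-141.1) = -10439 J.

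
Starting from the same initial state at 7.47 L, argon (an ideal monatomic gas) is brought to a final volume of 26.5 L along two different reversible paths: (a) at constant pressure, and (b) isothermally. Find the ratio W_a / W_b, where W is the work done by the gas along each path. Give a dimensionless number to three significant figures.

W_a / W_b ≈ 2.01

Path (a) isobaric: W = P₁(V₂ − V₁) → W_a/(P₁V₁) = 2.548.
Path (b) isothermal: W = P₁V₁ ln(V₂/V₁) → W_b/(P₁V₁) = 1.266.
W_a / W_b = 2.548 / 1.266 = 2.012.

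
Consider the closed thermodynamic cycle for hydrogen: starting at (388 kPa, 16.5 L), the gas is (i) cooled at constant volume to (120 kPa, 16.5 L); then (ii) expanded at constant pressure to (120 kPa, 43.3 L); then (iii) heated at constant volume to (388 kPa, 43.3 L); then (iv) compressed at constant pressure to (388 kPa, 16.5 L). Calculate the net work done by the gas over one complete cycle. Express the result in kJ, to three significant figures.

Constant-volume legs do no work.
W(ii) = (120)(43.3 − 16.5) = 3216 J; W(iv) = (388)(16.5 − 43.3) = -10398 J.
W_net = 3216 − 10398 = -7182 J (the counter-clockwise enclosed area).

W_net ≈ -7.18 kJ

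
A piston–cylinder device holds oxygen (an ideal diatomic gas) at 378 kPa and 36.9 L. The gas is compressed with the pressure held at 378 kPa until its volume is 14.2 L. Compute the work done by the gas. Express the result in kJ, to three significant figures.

W ≈ -8.58 kJ

Isobaric: W = P ΔV.
W = (378 kPa)(14.2 − 36.9 L) = (378)(-22.7) = -8581 J.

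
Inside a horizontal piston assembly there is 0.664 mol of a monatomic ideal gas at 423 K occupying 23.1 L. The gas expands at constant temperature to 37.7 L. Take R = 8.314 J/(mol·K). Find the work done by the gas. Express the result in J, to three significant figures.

Isothermal: W = nRT ln(V₂/V₁).
W = (0.664)(8.314)(423) × ln(37.7/23.1)
  = 2335 × 0.4898
W_by_gas = 1144 J.

W ≈ 1140 J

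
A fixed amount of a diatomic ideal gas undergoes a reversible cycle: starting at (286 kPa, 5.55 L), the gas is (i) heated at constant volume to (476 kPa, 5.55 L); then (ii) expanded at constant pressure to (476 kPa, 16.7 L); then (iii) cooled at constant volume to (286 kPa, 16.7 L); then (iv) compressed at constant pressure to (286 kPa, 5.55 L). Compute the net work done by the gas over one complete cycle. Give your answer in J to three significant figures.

W_net ≈ 2120 J

Constant-volume legs do no work.
W(ii) = (476)(16.7 − 5.55) = 5307 J; W(iv) = (286)(5.55 − 16.7) = -3189 J.
W_net = 5307 − 3189 = 2118 J (the clockwise enclosed area).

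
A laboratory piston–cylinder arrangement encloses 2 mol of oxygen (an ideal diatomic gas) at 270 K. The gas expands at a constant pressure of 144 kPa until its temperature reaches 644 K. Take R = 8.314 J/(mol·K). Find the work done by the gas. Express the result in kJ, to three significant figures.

Isobaric: W = P ΔV = nR ΔT.
W = (2)(8.314)(644 − 270) = 6219 J.

W ≈ 6.22 kJ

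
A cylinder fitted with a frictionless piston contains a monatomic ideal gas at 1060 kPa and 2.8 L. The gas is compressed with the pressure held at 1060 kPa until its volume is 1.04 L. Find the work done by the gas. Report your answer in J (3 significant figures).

W ≈ -1870 J

Isobaric: W = P ΔV.
W = (1060 kPa)(1.04 − 2.8 L) = (1060)(-1.76) = -1866 J.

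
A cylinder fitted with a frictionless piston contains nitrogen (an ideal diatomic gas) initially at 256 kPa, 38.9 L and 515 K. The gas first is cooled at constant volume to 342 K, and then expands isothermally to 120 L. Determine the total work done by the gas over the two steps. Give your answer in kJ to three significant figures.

Step 1 (isochoric): W = 0 (constant volume).
After step 1: P = 170 kPa (V unchanged).
Step 2 (isothermal): W = P₁V₁ ln(V₂/V₁) = (6613) ln(120/38.9) = 7450 J.
W_total = 0 + 7450 = 7450 J.

W_total ≈ 7.45 kJ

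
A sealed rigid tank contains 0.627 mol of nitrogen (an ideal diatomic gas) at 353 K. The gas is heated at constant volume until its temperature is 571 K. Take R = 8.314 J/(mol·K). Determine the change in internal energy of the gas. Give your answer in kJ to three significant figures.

ΔU ≈ 2.84 kJ

Constant volume ⇒ W = 0, so Q = ΔU = nCᵥΔT with Cᵥ = 5R/2 = 20.79 J/(mol·K).
ΔU = (0.627)(20.79)(571 − 353) = 2841 J.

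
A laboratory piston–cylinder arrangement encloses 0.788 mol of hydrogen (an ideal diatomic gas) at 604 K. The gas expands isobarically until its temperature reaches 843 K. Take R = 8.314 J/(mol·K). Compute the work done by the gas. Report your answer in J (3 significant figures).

Isobaric: W = P ΔV = nR ΔT.
W = (0.788)(8.314)(843 − 604) = 1566 J.

W ≈ 1570 J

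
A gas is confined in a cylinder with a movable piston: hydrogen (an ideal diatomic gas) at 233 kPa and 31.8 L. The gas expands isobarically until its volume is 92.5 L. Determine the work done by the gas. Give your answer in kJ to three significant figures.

Isobaric: W = P ΔV.
W = (233 kPa)(92.5 − 31.8 L) = (233)(60.7) = 14143 J.

W ≈ 14.1 kJ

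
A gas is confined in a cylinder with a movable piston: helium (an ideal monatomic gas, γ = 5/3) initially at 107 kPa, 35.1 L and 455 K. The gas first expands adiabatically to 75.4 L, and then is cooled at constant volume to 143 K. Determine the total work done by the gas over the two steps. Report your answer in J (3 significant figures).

W_total ≈ 2250 J

Step 1 (adiabatic): W = (P₁V₁ − P₂V₂)/(γ−1) = (3756 − 2256)/0.667 = 2250 J.
Step 2 (isochoric): W = 0 (constant volume).
W_total = 2250 + 0 = 2250 J.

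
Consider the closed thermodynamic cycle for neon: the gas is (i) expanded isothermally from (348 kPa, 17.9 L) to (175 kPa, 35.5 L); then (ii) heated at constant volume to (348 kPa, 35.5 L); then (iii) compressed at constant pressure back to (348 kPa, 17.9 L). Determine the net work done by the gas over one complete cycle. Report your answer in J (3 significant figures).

W_net ≈ -1860 J

Leg (i): W = PᵢVᵢ ln(V_f/Vᵢ) = (6229) ln(35.5/17.9) = 4265 J.
Leg (ii): W = 0.
Leg (iii): W = PΔV = (348)(17.9 − 35.5) = -6125 J.
W_net = 4265 − 6125 = -1859 J.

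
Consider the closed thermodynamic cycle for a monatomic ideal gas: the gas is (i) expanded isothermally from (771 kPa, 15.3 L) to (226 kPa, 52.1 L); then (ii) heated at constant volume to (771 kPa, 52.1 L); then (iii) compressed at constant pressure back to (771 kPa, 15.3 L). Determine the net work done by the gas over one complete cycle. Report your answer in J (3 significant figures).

W_net ≈ -13900 J

Leg (i): W = PᵢVᵢ ln(V_f/Vᵢ) = (11796) ln(52.1/15.3) = 14454 J.
Leg (ii): W = 0.
Leg (iii): W = PΔV = (771)(15.3 − 52.1) = -28373 J.
W_net = 14454 − 28373 = -13919 J.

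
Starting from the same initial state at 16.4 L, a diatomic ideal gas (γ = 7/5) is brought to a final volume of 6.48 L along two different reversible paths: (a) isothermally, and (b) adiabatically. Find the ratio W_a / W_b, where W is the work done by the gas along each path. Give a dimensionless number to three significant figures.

W_a / W_b ≈ 0.826

Path (a) isothermal: W = P₁V₁ ln(V₂/V₁) → W_a/(P₁V₁) = -0.9286.
Path (b) adiabatic: W = P₁V₁(1 − (V₁/V₂)^(γ−1))/(γ−1) → W_b/(P₁V₁) = -1.124.
W_a / W_b = -0.9286 / -1.124 = 0.8258.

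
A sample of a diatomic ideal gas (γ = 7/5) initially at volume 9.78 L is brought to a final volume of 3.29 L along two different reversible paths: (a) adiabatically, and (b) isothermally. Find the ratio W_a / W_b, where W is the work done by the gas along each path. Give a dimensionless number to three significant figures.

W_a / W_b ≈ 1.25

Path (a) adiabatic: W = P₁V₁(1 − (V₁/V₂)^(γ−1))/(γ−1) → W_a/(P₁V₁) = -1.365.
Path (b) isothermal: W = P₁V₁ ln(V₂/V₁) → W_b/(P₁V₁) = -1.089.
W_a / W_b = -1.365 / -1.089 = 1.253.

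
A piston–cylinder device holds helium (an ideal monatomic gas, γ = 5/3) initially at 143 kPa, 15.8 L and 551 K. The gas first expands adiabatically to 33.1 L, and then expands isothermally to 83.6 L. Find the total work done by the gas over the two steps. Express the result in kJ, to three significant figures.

Step 1 (adiabatic): W = (P₁V₁ − P₂V₂)/(γ−1) = (2259 − 1380)/0.667 = 1319 J.
After step 1: P = 41.69 kPa, V = 33.1 L, T = 336.5 K.
Step 2 (isothermal): W = P₁V₁ ln(V₂/V₁) = (1380) ln(83.6/33.1) = 1279 J.
W_total = 1319 + 1279 = 2598 J.

W_total ≈ 2.60 kJ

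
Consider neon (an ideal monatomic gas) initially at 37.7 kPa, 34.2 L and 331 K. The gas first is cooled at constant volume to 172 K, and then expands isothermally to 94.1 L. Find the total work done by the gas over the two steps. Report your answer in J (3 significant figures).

Step 1 (isochoric): W = 0 (constant volume).
After step 1: P = 19.59 kPa (V unchanged).
Step 2 (isothermal): W = P₁V₁ ln(V₂/V₁) = (670) ln(94.1/34.2) = 678.1 J.
W_total = 0 + 678.1 = 678.1 J.

W_total ≈ 678 J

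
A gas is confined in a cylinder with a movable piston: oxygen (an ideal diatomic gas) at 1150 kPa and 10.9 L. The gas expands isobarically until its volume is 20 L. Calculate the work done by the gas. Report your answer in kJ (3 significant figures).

Isobaric: W = P ΔV.
W = (1150 kPa)(20 − 10.9 L) = (1150)(9.1) = 10465 J.

W ≈ 10.5 kJ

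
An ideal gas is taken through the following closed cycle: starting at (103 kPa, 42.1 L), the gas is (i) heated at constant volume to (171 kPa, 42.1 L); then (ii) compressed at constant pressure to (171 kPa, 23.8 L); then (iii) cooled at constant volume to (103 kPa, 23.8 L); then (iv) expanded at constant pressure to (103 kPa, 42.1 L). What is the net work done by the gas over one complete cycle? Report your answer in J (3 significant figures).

W_net ≈ -1240 J

Constant-volume legs do no work.
W(ii) = (171)(23.8 − 42.1) = -3129 J; W(iv) = (103)(42.1 − 23.8) = 1885 J.
W_net = -3129 + 1885 = -1244 J (the counter-clockwise enclosed area).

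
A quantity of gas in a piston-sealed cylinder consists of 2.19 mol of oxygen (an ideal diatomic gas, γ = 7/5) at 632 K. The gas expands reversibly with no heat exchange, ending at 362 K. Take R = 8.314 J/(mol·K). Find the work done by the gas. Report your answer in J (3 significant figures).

Adiabatic ⇒ Q = 0, so W_by = −ΔU = nCᵥ(T₁ − T₂).
Cᵥ = 5R/2 = 20.79 J/(mol·K).
W = (2.19)(20.79)(632 − 362) = 12290 J.

W ≈ 12300 J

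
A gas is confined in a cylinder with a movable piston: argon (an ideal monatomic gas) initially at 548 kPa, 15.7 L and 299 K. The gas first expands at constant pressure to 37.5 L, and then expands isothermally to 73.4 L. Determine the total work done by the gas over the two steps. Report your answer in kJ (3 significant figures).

W_total ≈ 25.7 kJ

Step 1 (isobaric): W = PΔV = (548 kPa)(37.5 − 15.7 L) = 11946 J.
After step 1: P = 548 kPa, V = 37.5 L, T = 714.2 K.
Step 2 (isothermal): W = P₁V₁ ln(V₂/V₁) = (20550) ln(73.4/37.5) = 13801 J.
W_total = 11946 + 13801 = 25747 J.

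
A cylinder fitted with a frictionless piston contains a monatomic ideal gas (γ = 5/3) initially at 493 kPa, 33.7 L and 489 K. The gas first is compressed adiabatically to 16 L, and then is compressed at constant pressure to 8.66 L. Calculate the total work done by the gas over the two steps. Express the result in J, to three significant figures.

Step 1 (adiabatic): W = (P₁V₁ − P₂V₂)/(γ−1) = (16614 − 27299)/0.667 = -16028 J.
After step 1: P = 1706 kPa, V = 16 L, T = 803.5 K.
Step 2 (isobaric): W = PΔV = (1706 kPa)(8.66 − 16 L) = -12524 J.
W_total = -16028 − 12524 = -28551 J.

W_total ≈ -28600 J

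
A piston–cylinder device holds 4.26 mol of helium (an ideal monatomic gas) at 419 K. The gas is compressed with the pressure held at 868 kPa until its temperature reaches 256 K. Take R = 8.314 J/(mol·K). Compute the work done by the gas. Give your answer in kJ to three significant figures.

W ≈ -5.77 kJ

Isobaric: W = P ΔV = nR ΔT.
W = (4.26)(8.314)(256 − 419) = -5773 J.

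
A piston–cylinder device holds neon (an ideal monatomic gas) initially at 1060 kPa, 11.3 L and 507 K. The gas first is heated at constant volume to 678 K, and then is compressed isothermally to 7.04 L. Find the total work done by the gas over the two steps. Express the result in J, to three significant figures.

W_total ≈ -7580 J

Step 1 (isochoric): W = 0 (constant volume).
After step 1: P = 1418 kPa (V unchanged).
Step 2 (isothermal): W = P₁V₁ ln(V₂/V₁) = (16018) ln(7.04/11.3) = -7580 J.
W_total = 0 − 7580 = -7580 J.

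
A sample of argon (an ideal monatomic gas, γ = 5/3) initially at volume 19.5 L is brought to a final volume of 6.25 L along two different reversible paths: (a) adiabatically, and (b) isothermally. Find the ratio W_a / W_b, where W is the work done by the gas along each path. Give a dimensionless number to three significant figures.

W_a / W_b ≈ 1.50

Path (a) adiabatic: W = P₁V₁(1 − (V₁/V₂)^(γ−1))/(γ−1) → W_a/(P₁V₁) = -1.703.
Path (b) isothermal: W = P₁V₁ ln(V₂/V₁) → W_b/(P₁V₁) = -1.138.
W_a / W_b = -1.703 / -1.138 = 1.497.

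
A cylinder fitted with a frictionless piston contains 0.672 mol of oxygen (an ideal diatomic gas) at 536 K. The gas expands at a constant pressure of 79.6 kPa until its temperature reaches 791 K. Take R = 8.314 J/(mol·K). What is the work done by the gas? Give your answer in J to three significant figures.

W ≈ 1420 J

Isobaric: W = P ΔV = nR ΔT.
W = (0.672)(8.314)(791 − 536) = 1425 J.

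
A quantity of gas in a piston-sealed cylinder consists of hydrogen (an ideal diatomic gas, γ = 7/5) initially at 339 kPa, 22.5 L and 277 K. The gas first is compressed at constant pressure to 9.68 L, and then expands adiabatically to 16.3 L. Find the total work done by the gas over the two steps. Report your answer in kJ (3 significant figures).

Step 1 (isobaric): W = PΔV = (339 kPa)(9.68 − 22.5 L) = -4346 J.
After step 1: P = 339 kPa, V = 9.68 L, T = 119.2 K.
Step 2 (adiabatic): W = (P₁V₁ − P₂V₂)/(γ−1) = (3282 − 2664)/0.4 = 1544 J.
W_total = -4346 + 1544 = -2802 J.

W_total ≈ -2.80 kJ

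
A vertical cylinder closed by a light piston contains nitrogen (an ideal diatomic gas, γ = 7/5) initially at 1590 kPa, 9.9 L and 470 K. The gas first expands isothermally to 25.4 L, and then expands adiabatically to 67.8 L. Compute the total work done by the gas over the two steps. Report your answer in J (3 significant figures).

Step 1 (isothermal): W = P₁V₁ ln(V₂/V₁) = (15741) ln(25.4/9.9) = 14831 J.
After step 1: P = 619.7 kPa, V = 25.4 L, T = 470 K.
Step 2 (adiabatic): W = (P₁V₁ − P₂V₂)/(γ−1) = (15741 − 10629)/0.4 = 12781 J.
W_total = 14831 + 12781 = 27613 J.

W_total ≈ 27600 J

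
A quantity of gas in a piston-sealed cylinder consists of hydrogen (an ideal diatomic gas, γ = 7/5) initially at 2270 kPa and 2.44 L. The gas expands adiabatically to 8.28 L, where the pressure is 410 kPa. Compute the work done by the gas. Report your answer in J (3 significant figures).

W ≈ 5360 J

Adiabatic: W = (P₁V₁ − P₂V₂)/(γ − 1) with γ = 7/5.
P₁V₁ = 5539 J, P₂V₂ = 3395 J.
W = (5539 − 3395) / 0.4 = 5360 J.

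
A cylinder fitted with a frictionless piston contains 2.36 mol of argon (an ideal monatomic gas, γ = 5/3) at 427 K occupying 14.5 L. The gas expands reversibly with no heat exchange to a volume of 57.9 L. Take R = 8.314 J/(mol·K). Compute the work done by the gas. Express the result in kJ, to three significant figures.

W ≈ 7.57 kJ

Adiabatic: TV^(γ−1) = const with γ = 5/3.
T₂ = T₁ (V₁/V₂)^(γ−1) = 427 × (14.5/57.9)^0.667 = 427 × 0.3973 = 169.7 K.
W_by = nCᵥ(T₁ − T₂) = (2.36)(12.47)(427 − 169.7) = 7574 J.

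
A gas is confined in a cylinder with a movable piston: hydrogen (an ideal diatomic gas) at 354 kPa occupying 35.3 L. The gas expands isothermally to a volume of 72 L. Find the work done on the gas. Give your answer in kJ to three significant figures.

W ≈ -8.91 kJ

Isothermal: W = nRT ln(V₂/V₁) = P₁V₁ ln(V₂/V₁).
P₁V₁ = (354 kPa)(35.3 L) = 12496 J.
W = 12496 × ln(72/35.3) = 12496 × 0.7128
W_by_gas = 8907 J; work on gas = −W_by = -8907 J.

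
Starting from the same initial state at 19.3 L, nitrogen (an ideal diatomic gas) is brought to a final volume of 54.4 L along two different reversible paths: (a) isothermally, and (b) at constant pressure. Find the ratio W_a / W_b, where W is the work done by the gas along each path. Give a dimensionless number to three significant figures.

W_a / W_b ≈ 0.570

Path (a) isothermal: W = P₁V₁ ln(V₂/V₁) → W_a/(P₁V₁) = 1.036.
Path (b) isobaric: W = P₁(V₂ − V₁) → W_b/(P₁V₁) = 1.819.
W_a / W_b = 1.036 / 1.819 = 0.5698.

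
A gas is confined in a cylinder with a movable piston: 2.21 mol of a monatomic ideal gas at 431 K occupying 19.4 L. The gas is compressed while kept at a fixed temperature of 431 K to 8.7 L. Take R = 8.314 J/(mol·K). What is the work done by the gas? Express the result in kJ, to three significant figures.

Isothermal: W = nRT ln(V₂/V₁).
W = (2.21)(8.314)(431) × ln(8.7/19.4)
  = 7919 × -0.802
W_by_gas = -6351 J.

W ≈ -6.35 kJ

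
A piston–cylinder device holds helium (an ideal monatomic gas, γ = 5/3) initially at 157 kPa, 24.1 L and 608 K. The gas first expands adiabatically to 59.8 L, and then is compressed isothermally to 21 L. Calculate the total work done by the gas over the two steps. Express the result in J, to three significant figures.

W_total ≈ 419 J

Step 1 (adiabatic): W = (P₁V₁ − P₂V₂)/(γ−1) = (3784 − 2064)/0.667 = 2579 J.
After step 1: P = 34.52 kPa, V = 59.8 L, T = 331.7 K.
Step 2 (isothermal): W = P₁V₁ ln(V₂/V₁) = (2064) ln(21/59.8) = -2160 J.
W_total = 2579 − 2160 = 418.6 J.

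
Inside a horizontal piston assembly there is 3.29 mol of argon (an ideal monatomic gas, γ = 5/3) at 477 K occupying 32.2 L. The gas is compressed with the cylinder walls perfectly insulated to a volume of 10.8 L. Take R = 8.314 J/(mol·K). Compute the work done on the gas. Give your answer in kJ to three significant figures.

Adiabatic: TV^(γ−1) = const with γ = 5/3.
T₂ = T₁ (V₁/V₂)^(γ−1) = 477 × (32.2/10.8)^0.667 = 477 × 2.072 = 988.1 K.
W_by = nCᵥ(T₁ − T₂) = (3.29)(12.47)(477 − 988.1) = -20971 J.
Work on gas = −W_by = 20971 J.

W ≈ 21.0 kJ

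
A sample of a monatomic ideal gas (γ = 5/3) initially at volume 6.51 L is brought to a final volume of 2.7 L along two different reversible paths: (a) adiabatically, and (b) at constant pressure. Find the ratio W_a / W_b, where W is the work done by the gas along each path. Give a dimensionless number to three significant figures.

W_a / W_b ≈ 2.05

Path (a) adiabatic: W = P₁V₁(1 − (V₁/V₂)^(γ−1))/(γ−1) → W_a/(P₁V₁) = -1.197.
Path (b) isobaric: W = P₁(V₂ − V₁) → W_b/(P₁V₁) = -0.5853.
W_a / W_b = -1.197 / -0.5853 = 2.045.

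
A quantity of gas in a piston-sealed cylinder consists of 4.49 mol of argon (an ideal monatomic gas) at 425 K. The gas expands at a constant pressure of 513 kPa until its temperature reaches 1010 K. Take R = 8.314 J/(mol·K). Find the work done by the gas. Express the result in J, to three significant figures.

Isobaric: W = P ΔV = nR ΔT.
W = (4.49)(8.314)(1010 − 425) = 21838 J.

W ≈ 21800 J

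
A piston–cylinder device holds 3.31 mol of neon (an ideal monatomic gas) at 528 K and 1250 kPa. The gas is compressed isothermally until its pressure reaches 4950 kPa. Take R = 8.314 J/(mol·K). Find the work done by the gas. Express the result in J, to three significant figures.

W ≈ -20000 J

Isothermal process: W = nRT ln(V₂/V₁) = nRT ln(P₁/P₂).
W = (3.31)(8.314)(528) × ln(1250/4950)
  = 14530 × ln(0.2525) = 14530 × -1.376
W_by_gas = -19997 J.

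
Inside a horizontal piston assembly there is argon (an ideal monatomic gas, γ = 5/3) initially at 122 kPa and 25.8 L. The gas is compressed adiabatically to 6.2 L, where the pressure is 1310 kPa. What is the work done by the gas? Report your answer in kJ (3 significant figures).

W ≈ -7.46 kJ

Adiabatic: W = (P₁V₁ − P₂V₂)/(γ − 1) with γ = 5/3.
P₁V₁ = 3148 J, P₂V₂ = 8122 J.
W = (3148 − 8122) / 0.6667 = -7462 J.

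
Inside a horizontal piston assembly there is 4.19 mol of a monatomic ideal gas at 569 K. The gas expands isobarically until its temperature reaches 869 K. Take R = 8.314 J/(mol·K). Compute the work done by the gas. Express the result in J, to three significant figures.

Isobaric: W = P ΔV = nR ΔT.
W = (4.19)(8.314)(869 − 569) = 10451 J.

W ≈ 10500 J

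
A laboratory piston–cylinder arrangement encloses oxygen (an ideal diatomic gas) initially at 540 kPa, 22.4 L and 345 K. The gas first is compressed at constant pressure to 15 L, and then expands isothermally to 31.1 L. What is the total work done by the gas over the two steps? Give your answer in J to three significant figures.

W_total ≈ 1910 J

Step 1 (isobaric): W = PΔV = (540 kPa)(15 − 22.4 L) = -3996 J.
After step 1: P = 540 kPa, V = 15 L, T = 231 K.
Step 2 (isothermal): W = P₁V₁ ln(V₂/V₁) = (8100) ln(31.1/15) = 5906 J.
W_total = -3996 + 5906 = 1910 J.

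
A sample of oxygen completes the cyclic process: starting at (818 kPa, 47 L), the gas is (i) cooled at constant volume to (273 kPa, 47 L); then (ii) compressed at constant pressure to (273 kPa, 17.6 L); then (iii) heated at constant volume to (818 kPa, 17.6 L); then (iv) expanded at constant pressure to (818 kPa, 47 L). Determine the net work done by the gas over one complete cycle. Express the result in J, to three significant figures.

Constant-volume legs do no work.
W(ii) = (273)(17.6 − 47) = -8026 J; W(iv) = (818)(47 − 17.6) = 24049 J.
W_net = -8026 + 24049 = 16023 J (the clockwise enclosed area).

W_net ≈ 16000 J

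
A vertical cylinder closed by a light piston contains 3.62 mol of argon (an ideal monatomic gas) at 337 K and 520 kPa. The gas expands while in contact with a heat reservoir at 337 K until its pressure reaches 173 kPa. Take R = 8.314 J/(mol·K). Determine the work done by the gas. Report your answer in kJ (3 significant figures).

Isothermal process: W = nRT ln(V₂/V₁) = nRT ln(P₁/P₂).
W = (3.62)(8.314)(337) × ln(520/173)
  = 10143 × ln(3.006) = 10143 × 1.101
W_by_gas = 11162 J.

W ≈ 11.2 kJ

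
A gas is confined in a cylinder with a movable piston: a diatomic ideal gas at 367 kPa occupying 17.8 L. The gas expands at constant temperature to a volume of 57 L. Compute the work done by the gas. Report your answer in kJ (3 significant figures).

Isothermal: W = nRT ln(V₂/V₁) = P₁V₁ ln(V₂/V₁).
P₁V₁ = (367 kPa)(17.8 L) = 6533 J.
W = 6533 × ln(57/17.8) = 6533 × 1.164
W_by_gas = 7603 J.

W ≈ 7.60 kJ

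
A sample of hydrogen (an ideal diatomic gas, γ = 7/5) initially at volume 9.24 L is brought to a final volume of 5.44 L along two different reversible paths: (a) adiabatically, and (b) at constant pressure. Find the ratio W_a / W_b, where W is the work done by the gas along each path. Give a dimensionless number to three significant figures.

Path (a) adiabatic: W = P₁V₁(1 − (V₁/V₂)^(γ−1))/(γ−1) → W_a/(P₁V₁) = -0.5901.
Path (b) isobaric: W = P₁(V₂ − V₁) → W_b/(P₁V₁) = -0.4113.
W_a / W_b = -0.5901 / -0.4113 = 1.435.

W_a / W_b ≈ 1.43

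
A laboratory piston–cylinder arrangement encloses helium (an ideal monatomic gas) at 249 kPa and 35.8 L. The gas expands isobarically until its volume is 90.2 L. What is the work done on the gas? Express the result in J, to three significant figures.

Isobaric: W = P ΔV.
W = (249 kPa)(90.2 − 35.8 L) = (249)(54.4) = 13546 J.
Work on gas = −W_by = -13546 J.

W ≈ -13500 J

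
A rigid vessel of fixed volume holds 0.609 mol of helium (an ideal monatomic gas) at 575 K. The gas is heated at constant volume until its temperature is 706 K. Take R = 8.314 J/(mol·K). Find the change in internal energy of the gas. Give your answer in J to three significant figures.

ΔU ≈ 995 J

Constant volume ⇒ W = 0, so Q = ΔU = nCᵥΔT with Cᵥ = 3R/2 = 12.47 J/(mol·K).
ΔU = (0.609)(12.47)(706 − 575) = 994.9 J.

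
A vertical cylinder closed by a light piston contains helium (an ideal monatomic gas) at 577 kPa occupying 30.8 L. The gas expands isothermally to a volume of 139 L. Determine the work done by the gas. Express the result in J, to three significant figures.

Isothermal: W = nRT ln(V₂/V₁) = P₁V₁ ln(V₂/V₁).
P₁V₁ = (577 kPa)(30.8 L) = 17772 J.
W = 17772 × ln(139/30.8) = 17772 × 1.507
W_by_gas = 26781 J.

W ≈ 26800 J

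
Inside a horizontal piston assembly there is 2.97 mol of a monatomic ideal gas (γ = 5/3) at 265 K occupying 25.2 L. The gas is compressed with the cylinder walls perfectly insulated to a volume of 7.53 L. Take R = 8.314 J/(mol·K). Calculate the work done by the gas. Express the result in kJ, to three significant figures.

W ≈ -12.1 kJ

Adiabatic: TV^(γ−1) = const with γ = 5/3.
T₂ = T₁ (V₁/V₂)^(γ−1) = 265 × (25.2/7.53)^0.667 = 265 × 2.237 = 592.9 K.
W_by = nCᵥ(T₁ − T₂) = (2.97)(12.47)(265 − 592.9) = -12145 J.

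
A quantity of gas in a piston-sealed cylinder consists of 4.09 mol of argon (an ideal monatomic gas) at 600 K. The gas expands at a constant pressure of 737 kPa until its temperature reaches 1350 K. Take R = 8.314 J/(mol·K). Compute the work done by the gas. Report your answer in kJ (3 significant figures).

W ≈ 25.5 kJ

Isobaric: W = P ΔV = nR ΔT.
W = (4.09)(8.314)(1350 − 600) = 25503 J.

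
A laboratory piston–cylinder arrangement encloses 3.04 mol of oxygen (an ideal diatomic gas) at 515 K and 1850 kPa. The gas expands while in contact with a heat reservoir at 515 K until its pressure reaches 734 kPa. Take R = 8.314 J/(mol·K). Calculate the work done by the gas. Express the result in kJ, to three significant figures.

W ≈ 12.0 kJ

Isothermal process: W = nRT ln(V₂/V₁) = nRT ln(P₁/P₂).
W = (3.04)(8.314)(515) × ln(1850/734)
  = 13016 × ln(2.52) = 13016 × 0.9244
W_by_gas = 12033 J.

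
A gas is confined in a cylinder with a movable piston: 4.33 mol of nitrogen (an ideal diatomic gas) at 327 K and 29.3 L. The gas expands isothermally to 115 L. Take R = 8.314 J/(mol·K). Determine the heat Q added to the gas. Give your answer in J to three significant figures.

Q ≈ 16100 J

Isothermal ⇒ ΔU = 0, so Q = W = nRT ln(V₂/V₁).
Q = (4.33)(8.314)(327) ln(115/29.3) = 11772 × 1.367 = 16096 J.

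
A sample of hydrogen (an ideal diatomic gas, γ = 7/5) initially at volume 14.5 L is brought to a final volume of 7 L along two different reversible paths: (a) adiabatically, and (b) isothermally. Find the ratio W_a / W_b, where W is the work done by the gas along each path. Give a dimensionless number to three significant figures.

Path (a) adiabatic: W = P₁V₁(1 − (V₁/V₂)^(γ−1))/(γ−1) → W_a/(P₁V₁) = -0.8454.
Path (b) isothermal: W = P₁V₁ ln(V₂/V₁) → W_b/(P₁V₁) = -0.7282.
W_a / W_b = -0.8454 / -0.7282 = 1.161.

W_a / W_b ≈ 1.16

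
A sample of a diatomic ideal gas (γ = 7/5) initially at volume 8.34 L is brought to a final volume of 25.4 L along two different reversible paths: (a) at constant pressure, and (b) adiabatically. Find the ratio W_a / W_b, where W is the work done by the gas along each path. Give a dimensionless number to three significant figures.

W_a / W_b ≈ 2.28

Path (a) isobaric: W = P₁(V₂ − V₁) → W_a/(P₁V₁) = 2.046.
Path (b) adiabatic: W = P₁V₁(1 − (V₁/V₂)^(γ−1))/(γ−1) → W_b/(P₁V₁) = 0.8987.
W_a / W_b = 2.046 / 0.8987 = 2.276.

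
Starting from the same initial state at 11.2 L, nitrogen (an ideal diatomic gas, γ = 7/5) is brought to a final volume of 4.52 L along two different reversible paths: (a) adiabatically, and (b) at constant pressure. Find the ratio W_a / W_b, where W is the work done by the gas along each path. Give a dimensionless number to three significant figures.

W_a / W_b ≈ 1.83

Path (a) adiabatic: W = P₁V₁(1 − (V₁/V₂)^(γ−1))/(γ−1) → W_a/(P₁V₁) = -1.094.
Path (b) isobaric: W = P₁(V₂ − V₁) → W_b/(P₁V₁) = -0.5964.
W_a / W_b = -1.094 / -0.5964 = 1.834.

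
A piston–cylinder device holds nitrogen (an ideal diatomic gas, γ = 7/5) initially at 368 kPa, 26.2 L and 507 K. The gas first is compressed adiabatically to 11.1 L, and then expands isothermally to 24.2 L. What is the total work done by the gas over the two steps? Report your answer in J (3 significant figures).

Step 1 (adiabatic): W = (P₁V₁ − P₂V₂)/(γ−1) = (9642 − 13594)/0.4 = -9880 J.
After step 1: P = 1225 kPa, V = 11.1 L, T = 714.8 K.
Step 2 (isothermal): W = P₁V₁ ln(V₂/V₁) = (13594) ln(24.2/11.1) = 10595 J.
W_total = -9880 + 10595 = 714.6 J.

W_total ≈ 715 J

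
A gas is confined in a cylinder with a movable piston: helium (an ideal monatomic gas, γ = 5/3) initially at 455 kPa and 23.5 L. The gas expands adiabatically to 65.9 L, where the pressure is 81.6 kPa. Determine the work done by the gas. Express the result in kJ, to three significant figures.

Adiabatic: W = (P₁V₁ − P₂V₂)/(γ − 1) with γ = 5/3.
P₁V₁ = 10692 J, P₂V₂ = 5377 J.
W = (10692 − 5377) / 0.6667 = 7973 J.

W ≈ 7.97 kJ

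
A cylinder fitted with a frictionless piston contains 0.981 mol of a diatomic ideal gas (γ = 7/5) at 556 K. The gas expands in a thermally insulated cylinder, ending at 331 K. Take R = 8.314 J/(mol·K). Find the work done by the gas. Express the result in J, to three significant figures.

Adiabatic ⇒ Q = 0, so W_by = −ΔU = nCᵥ(T₁ − T₂).
Cᵥ = 5R/2 = 20.79 J/(mol·K).
W = (0.981)(20.79)(556 − 331) = 4588 J.

W ≈ 4590 J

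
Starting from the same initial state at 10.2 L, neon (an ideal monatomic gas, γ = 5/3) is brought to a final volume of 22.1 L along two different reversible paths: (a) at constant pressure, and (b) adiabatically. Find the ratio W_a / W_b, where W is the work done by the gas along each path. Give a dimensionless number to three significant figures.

Path (a) isobaric: W = P₁(V₂ − V₁) → W_a/(P₁V₁) = 1.167.
Path (b) adiabatic: W = P₁V₁(1 − (V₁/V₂)^(γ−1))/(γ−1) → W_b/(P₁V₁) = 0.6042.
W_a / W_b = 1.167 / 0.6042 = 1.931.

W_a / W_b ≈ 1.93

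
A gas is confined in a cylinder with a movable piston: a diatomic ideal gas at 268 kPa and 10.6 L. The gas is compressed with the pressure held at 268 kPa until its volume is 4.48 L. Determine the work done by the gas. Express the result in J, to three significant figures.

Isobaric: W = P ΔV.
W = (268 kPa)(4.48 − 10.6 L) = (268)(-6.12) = -1640 J.

W ≈ -1640 J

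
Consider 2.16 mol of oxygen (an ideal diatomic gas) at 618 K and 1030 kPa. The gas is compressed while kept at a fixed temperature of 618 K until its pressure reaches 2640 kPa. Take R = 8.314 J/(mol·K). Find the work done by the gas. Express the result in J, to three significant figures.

W ≈ -10400 J

Isothermal process: W = nRT ln(V₂/V₁) = nRT ln(P₁/P₂).
W = (2.16)(8.314)(618) × ln(1030/2640)
  = 11098 × ln(0.3902) = 11098 × -0.9412
W_by_gas = -10446 J.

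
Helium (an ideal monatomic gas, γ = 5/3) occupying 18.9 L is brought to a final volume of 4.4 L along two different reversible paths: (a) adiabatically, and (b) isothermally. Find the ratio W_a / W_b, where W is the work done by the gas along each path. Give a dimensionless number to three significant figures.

W_a / W_b ≈ 1.69

Path (a) adiabatic: W = P₁V₁(1 − (V₁/V₂)^(γ−1))/(γ−1) → W_a/(P₁V₁) = -2.464.
Path (b) isothermal: W = P₁V₁ ln(V₂/V₁) → W_b/(P₁V₁) = -1.458.
W_a / W_b = -2.464 / -1.458 = 1.69.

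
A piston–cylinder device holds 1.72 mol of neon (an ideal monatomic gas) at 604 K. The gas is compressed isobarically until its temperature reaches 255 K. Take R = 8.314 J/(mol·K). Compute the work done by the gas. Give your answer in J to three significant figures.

Isobaric: W = P ΔV = nR ΔT.
W = (1.72)(8.314)(255 − 604) = -4991 J.

W ≈ -4990 J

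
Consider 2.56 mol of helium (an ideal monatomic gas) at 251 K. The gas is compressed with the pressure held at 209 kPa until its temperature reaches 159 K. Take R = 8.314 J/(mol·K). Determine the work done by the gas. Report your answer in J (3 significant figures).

Isobaric: W = P ΔV = nR ΔT.
W = (2.56)(8.314)(159 − 251) = -1958 J.

W ≈ -1960 J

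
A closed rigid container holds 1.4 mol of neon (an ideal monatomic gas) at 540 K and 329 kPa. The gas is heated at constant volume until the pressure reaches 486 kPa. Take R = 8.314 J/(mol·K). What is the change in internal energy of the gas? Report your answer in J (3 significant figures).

ΔU ≈ 4500 J

Constant volume ⇒ W = 0, so Q = ΔU = nCᵥΔT with Cᵥ = 3R/2 = 12.47 J/(mol·K).
At constant V, T₂/T₁ = P₂/P₁ ⇒ ΔT = T₁(P₂/P₁ − 1) = 540·(486/329 − 1) = 257.7 K.
ΔU = (1.4)(12.47)(257.7) = 4499 J.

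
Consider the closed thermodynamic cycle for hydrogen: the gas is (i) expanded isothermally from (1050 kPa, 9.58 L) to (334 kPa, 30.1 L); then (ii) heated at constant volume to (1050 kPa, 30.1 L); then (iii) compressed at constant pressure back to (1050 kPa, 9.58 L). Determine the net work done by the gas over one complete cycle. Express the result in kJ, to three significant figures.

Leg (i): W = PᵢVᵢ ln(V_f/Vᵢ) = (10059) ln(30.1/9.58) = 11516 J.
Leg (ii): W = 0.
Leg (iii): W = PΔV = (1050)(9.58 − 30.1) = -21546 J.
W_net = 11516 − 21546 = -10030 J.

W_net ≈ -10.0 kJ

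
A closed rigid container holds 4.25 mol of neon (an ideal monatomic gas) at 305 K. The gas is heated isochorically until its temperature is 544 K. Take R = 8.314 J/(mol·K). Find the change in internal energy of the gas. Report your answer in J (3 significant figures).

ΔU ≈ 12700 J

Constant volume ⇒ W = 0, so Q = ΔU = nCᵥΔT with Cᵥ = 3R/2 = 12.47 J/(mol·K).
ΔU = (4.25)(12.47)(544 − 305) = 12667 J.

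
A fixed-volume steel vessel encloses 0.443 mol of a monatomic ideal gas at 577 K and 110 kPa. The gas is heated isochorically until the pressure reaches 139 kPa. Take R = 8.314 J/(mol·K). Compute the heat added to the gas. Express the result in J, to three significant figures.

Q ≈ 840 J

Constant volume ⇒ W = 0, so Q = ΔU = nCᵥΔT with Cᵥ = 3R/2 = 12.47 J/(mol·K).
At constant V, T₂/T₁ = P₂/P₁ ⇒ ΔT = T₁(P₂/P₁ − 1) = 577·(139/110 − 1) = 152.1 K.
ΔU = (0.443)(12.47)(152.1) = 840.4 J.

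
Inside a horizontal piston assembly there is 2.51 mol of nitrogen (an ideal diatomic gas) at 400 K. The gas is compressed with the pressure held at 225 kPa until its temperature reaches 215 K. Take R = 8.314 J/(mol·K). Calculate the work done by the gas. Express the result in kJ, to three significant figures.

W ≈ -3.86 kJ

Isobaric: W = P ΔV = nR ΔT.
W = (2.51)(8.314)(215 − 400) = -3861 J.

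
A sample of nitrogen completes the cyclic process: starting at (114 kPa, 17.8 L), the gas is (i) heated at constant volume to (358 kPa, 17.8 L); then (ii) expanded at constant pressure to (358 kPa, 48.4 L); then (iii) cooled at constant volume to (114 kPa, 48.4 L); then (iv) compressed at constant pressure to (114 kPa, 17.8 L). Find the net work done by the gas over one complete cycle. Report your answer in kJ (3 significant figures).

Constant-volume legs do no work.
W(ii) = (358)(48.4 − 17.8) = 10955 J; W(iv) = (114)(17.8 − 48.4) = -3488 J.
W_net = 10955 − 3488 = 7466 J (the clockwise enclosed area).

W_net ≈ 7.47 kJ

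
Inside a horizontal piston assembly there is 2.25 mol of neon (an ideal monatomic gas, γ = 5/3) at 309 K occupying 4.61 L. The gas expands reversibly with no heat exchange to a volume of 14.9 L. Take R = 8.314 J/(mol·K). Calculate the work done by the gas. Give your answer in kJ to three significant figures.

W ≈ 4.70 kJ

Adiabatic: TV^(γ−1) = const with γ = 5/3.
T₂ = T₁ (V₁/V₂)^(γ−1) = 309 × (4.61/14.9)^0.667 = 309 × 0.4574 = 141.4 K.
W_by = nCᵥ(T₁ − T₂) = (2.25)(12.47)(309 − 141.4) = 4704 J.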